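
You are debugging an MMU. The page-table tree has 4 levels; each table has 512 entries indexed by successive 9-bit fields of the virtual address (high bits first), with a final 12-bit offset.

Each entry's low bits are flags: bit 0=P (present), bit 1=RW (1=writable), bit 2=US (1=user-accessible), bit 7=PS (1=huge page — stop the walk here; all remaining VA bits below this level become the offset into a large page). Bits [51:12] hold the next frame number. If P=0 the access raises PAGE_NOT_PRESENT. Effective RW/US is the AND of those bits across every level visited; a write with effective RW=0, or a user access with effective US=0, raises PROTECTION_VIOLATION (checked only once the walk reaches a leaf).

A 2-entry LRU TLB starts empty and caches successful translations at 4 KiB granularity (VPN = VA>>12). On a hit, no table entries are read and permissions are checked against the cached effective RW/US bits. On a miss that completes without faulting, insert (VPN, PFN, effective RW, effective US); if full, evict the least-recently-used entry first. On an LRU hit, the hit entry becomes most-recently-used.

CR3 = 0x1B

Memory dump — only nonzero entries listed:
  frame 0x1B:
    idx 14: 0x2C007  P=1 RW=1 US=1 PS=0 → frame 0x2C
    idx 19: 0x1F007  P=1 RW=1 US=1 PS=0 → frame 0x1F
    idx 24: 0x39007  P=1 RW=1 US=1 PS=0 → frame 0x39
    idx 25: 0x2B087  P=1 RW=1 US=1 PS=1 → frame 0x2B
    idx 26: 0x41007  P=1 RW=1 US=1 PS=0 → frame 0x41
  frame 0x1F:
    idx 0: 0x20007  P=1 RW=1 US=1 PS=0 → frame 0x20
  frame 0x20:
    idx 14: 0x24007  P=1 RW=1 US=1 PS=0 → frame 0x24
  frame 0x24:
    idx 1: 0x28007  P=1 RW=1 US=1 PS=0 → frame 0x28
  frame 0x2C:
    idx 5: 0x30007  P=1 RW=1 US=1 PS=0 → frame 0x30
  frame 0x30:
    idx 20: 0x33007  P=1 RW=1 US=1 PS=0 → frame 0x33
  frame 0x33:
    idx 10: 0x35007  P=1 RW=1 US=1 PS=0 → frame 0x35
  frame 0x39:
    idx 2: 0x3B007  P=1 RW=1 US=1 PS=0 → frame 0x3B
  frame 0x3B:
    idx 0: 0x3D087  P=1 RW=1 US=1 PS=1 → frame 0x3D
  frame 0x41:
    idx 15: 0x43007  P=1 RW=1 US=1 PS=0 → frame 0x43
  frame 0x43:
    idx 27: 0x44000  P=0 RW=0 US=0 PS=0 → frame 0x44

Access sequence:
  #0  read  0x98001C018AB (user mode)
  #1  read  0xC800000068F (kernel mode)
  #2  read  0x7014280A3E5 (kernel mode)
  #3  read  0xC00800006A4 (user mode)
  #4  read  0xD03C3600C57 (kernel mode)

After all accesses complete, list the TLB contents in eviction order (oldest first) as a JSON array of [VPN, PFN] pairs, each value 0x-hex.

Trace:
#0 VA=0x98001C018AB (r,user):
  [0] read 0x1B idx=19: raw=0x1F007 flags P=1 W=1 U=1 S=0
  [1] read 0x1F idx=0: raw=0x20007 flags P=1 W=1 U=1 S=0
  [2] read 0x20 idx=14: raw=0x24007 flags P=1 W=1 U=1 S=0
  [3] read 0x24 idx=1: raw=0x28007 flags P=1 W=1 U=1 S=0
  → PA=0x288AB  (4 entries read)
#1 VA=0xC800000068F (r,kernel):
  [0] read 0x1B idx=25: raw=0x2B087 flags P=1 W=1 U=1 S=1
  → PA=0x2B68F (huge @L0)  (1 entries read)
#2 VA=0x7014280A3E5 (r,kernel):
  [0] read 0x1B idx=14: raw=0x2C007 flags P=1 W=1 U=1 S=0
  [1] read 0x2C idx=5: raw=0x30007 flags P=1 W=1 U=1 S=0
  [2] read 0x30 idx=20: raw=0x33007 flags P=1 W=1 U=1 S=0
  [3] read 0x33 idx=10: raw=0x35007 flags P=1 W=1 U=1 S=0
  → PA=0x353E5  (4 entries read)
#3 VA=0xC00800006A4 (r,user):
  [0] read 0x1B idx=24: raw=0x39007 flags P=1 W=1 U=1 S=0
  [1] read 0x39 idx=2: raw=0x3B007 flags P=1 W=1 U=1 S=0
  [2] read 0x3B idx=0: raw=0x3D087 flags P=1 W=1 U=1 S=1
  → PA=0x3D6A4 (huge @L2)  (3 entries read)
#4 VA=0xD03C3600C57 (r,kernel):
  [0] read 0x1B idx=26: raw=0x41007 flags P=1 W=1 U=1 S=0
  [1] read 0x41 idx=15: raw=0x43007 flags P=1 W=1 U=1 S=0
  [2] read 0x43 idx=27: raw=0x44000 flags P=0 W=0 U=0 S=0
  → PAGE_NOT_PRESENT  (3 entries read)

TLB: [["0x7014280A", "0x35"], ["0xC0080000", "0x3D"]]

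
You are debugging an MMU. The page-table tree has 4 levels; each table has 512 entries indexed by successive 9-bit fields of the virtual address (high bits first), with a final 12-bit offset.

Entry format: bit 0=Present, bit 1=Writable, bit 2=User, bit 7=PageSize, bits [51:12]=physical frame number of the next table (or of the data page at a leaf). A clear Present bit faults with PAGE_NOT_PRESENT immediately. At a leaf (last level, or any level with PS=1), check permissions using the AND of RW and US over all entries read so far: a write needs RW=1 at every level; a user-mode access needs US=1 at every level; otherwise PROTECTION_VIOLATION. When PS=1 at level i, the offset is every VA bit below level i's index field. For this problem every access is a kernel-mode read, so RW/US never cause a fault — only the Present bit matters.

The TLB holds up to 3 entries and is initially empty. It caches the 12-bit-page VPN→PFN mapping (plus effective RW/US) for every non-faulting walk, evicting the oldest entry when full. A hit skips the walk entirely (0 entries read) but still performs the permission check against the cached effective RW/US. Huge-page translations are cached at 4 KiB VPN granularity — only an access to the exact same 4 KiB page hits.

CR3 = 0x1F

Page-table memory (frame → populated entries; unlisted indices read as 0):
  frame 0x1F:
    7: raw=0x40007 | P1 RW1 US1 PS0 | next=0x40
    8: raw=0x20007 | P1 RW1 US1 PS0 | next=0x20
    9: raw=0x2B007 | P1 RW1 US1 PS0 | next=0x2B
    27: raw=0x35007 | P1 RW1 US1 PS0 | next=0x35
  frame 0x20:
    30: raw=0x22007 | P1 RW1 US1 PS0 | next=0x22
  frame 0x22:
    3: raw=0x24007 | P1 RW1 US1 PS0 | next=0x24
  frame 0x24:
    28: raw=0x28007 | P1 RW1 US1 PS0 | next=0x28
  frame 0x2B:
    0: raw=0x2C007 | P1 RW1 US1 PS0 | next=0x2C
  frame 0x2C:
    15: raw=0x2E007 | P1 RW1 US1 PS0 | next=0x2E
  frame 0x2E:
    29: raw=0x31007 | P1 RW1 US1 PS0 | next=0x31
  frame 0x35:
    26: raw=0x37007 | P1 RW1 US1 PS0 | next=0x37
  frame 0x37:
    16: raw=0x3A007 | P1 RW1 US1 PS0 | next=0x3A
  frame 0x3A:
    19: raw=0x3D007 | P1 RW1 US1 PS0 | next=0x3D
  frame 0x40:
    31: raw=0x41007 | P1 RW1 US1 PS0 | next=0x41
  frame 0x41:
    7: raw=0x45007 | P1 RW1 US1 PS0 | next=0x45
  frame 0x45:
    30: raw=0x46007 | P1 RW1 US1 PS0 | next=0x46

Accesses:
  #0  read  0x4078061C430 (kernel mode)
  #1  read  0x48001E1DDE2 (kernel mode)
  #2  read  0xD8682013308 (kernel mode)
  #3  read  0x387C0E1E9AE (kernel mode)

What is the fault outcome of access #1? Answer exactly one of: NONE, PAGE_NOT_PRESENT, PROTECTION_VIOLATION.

Per-access translation:
#0 VA=0x4078061C430 (r,kernel):
  L0: frame=0x1F idx=8 entry=0x20007 [P=1 RW=1 US=1 PS=0]
  L1: frame=0x20 idx=30 entry=0x22007 [P=1 RW=1 US=1 PS=0]
  L2: frame=0x22 idx=3 entry=0x24007 [P=1 RW=1 US=1 PS=0]
  L3: frame=0x24 idx=28 entry=0x28007 [P=1 RW=1 US=1 PS=0]
  ✓ 0x28430  — 4 lookups
#1 VA=0x48001E1DDE2 (r,kernel):
  L0: frame=0x1F idx=9 entry=0x2B007 [P=1 RW=1 US=1 PS=0]
  L1: frame=0x2B idx=0 entry=0x2C007 [P=1 RW=1 US=1 PS=0]
  L2: frame=0x2C idx=15 entry=0x2E007 [P=1 RW=1 US=1 PS=0]
  L3: frame=0x2E idx=29 entry=0x31007 [P=1 RW=1 US=1 PS=0]
  ✓ 0x31DE2  — 4 lookups
#2 VA=0xD8682013308 (r,kernel):
  L0: frame=0x1F idx=27 entry=0x35007 [P=1 RW=1 US=1 PS=0]
  L1: frame=0x35 idx=26 entry=0x37007 [P=1 RW=1 US=1 PS=0]
  L2: frame=0x37 idx=16 entry=0x3A007 [P=1 RW=1 US=1 PS=0]
  L3: frame=0x3A idx=19 entry=0x3D007 [P=1 RW=1 US=1 PS=0]
  ✓ 0x3D308  — 4 lookups
#3 VA=0x387C0E1E9AE (r,kernel):
  L0: frame=0x1F idx=7 entry=0x40007 [P=1 RW=1 US=1 PS=0]
  L1: frame=0x40 idx=31 entry=0x41007 [P=1 RW=1 US=1 PS=0]
  L2: frame=0x41 idx=7 entry=0x45007 [P=1 RW=1 US=1 PS=0]
  L3: frame=0x45 idx=30 entry=0x46007 [P=1 RW=1 US=1 PS=0]
  ✓ 0x469AE  — 4 lookups

Access #1 fault: NONE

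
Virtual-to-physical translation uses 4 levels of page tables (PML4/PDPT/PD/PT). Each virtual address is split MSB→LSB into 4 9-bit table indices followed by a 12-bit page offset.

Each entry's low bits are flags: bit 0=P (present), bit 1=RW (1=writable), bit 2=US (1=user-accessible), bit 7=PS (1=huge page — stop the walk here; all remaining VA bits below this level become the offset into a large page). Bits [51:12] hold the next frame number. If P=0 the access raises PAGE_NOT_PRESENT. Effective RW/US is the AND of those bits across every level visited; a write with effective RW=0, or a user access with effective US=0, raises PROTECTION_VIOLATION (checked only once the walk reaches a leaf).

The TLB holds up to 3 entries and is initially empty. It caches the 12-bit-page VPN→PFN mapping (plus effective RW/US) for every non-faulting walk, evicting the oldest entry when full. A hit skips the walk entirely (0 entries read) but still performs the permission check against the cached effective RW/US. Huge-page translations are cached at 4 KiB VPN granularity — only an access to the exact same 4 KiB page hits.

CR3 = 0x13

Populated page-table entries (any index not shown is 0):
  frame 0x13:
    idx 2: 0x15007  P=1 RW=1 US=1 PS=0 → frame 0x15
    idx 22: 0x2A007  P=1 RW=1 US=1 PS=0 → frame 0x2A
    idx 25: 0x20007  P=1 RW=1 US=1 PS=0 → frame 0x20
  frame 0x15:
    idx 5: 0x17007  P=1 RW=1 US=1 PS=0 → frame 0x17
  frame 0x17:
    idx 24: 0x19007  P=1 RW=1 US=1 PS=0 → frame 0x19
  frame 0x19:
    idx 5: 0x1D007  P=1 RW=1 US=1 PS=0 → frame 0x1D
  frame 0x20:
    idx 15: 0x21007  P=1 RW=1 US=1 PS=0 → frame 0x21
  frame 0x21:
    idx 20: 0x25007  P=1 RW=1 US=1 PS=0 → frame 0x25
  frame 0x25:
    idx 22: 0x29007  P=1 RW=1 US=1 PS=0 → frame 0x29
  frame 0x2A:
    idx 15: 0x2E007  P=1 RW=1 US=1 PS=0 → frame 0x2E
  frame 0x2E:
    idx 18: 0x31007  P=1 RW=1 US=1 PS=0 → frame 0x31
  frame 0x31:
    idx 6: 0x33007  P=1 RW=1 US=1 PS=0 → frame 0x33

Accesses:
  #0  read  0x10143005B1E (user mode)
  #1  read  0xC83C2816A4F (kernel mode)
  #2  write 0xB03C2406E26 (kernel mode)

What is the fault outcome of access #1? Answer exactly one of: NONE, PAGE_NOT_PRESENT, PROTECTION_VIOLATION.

Walk each access:
#0 VA=0x10143005B1E (r,user):
  L0 @0x13[2] → 0x15007  P=1,RW=1,US=1,PS=0
  L1 @0x15[5] → 0x17007  P=1,RW=1,US=1,PS=0
  L2 @0x17[24] → 0x19007  P=1,RW=1,US=1,PS=0
  L3 @0x19[5] → 0x1D007  P=1,RW=1,US=1,PS=0
  ⇒ phys 0x1DB1E  [4 reads]
#1 VA=0xC83C2816A4F (r,kernel):
  L0 @0x13[25] → 0x20007  P=1,RW=1,US=1,PS=0
  L1 @0x20[15] → 0x21007  P=1,RW=1,US=1,PS=0
  L2 @0x21[20] → 0x25007  P=1,RW=1,US=1,PS=0
  L3 @0x25[22] → 0x29007  P=1,RW=1,US=1,PS=0
  ⇒ phys 0x29A4F  [4 reads]
#2 VA=0xB03C2406E26 (w,kernel):
  L0 @0x13[22] → 0x2A007  P=1,RW=1,US=1,PS=0
  L1 @0x2A[15] → 0x2E007  P=1,RW=1,US=1,PS=0
  L2 @0x2E[18] → 0x31007  P=1,RW=1,US=1,PS=0
  L3 @0x31[6] → 0x33007  P=1,RW=1,US=1,PS=0
  ⇒ phys 0x33E26  [4 reads]

Access #1 fault: NONE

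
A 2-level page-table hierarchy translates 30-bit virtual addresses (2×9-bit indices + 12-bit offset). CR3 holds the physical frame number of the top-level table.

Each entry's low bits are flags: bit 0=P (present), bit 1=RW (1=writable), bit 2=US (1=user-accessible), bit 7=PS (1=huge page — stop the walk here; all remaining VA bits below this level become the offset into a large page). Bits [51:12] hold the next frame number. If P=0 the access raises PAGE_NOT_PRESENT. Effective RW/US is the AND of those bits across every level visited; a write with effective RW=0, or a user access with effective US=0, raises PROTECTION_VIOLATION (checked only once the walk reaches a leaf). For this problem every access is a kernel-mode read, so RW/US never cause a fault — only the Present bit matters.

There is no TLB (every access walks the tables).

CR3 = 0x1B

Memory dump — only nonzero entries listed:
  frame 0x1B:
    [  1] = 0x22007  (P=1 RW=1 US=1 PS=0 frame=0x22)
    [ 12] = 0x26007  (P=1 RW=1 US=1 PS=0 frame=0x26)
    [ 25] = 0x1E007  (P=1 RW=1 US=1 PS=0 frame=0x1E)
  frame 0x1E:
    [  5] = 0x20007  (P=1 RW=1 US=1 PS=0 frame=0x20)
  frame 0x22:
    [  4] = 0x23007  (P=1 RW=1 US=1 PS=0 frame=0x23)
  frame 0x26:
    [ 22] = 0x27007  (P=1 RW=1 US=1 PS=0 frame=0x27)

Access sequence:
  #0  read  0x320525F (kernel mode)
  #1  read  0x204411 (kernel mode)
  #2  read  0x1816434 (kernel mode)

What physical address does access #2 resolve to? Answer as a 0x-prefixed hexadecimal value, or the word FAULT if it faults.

Per-access translation:
#0 VA=0x320525F (r,kernel):
  lvl0: tbl 0x1B, slot 25 ⇒ 0x1E007 (P1/RW1/US1/PS0)
  lvl1: tbl 0x1E, slot 5 ⇒ 0x20007 (P1/RW1/US1/PS0)
  ⇒ phys 0x2025F  [2 reads]
#1 VA=0x204411 (r,kernel):
  lvl0: tbl 0x1B, slot 1 ⇒ 0x22007 (P1/RW1/US1/PS0)
  lvl1: tbl 0x22, slot 4 ⇒ 0x23007 (P1/RW1/US1/PS0)
  ⇒ phys 0x23411  [2 reads]
#2 VA=0x1816434 (r,kernel):
  lvl0: tbl 0x1B, slot 12 ⇒ 0x26007 (P1/RW1/US1/PS0)
  lvl1: tbl 0x26, slot 22 ⇒ 0x27007 (P1/RW1/US1/PS0)
  ⇒ phys 0x27434  [2 reads]

Access #2 PA: 0x27434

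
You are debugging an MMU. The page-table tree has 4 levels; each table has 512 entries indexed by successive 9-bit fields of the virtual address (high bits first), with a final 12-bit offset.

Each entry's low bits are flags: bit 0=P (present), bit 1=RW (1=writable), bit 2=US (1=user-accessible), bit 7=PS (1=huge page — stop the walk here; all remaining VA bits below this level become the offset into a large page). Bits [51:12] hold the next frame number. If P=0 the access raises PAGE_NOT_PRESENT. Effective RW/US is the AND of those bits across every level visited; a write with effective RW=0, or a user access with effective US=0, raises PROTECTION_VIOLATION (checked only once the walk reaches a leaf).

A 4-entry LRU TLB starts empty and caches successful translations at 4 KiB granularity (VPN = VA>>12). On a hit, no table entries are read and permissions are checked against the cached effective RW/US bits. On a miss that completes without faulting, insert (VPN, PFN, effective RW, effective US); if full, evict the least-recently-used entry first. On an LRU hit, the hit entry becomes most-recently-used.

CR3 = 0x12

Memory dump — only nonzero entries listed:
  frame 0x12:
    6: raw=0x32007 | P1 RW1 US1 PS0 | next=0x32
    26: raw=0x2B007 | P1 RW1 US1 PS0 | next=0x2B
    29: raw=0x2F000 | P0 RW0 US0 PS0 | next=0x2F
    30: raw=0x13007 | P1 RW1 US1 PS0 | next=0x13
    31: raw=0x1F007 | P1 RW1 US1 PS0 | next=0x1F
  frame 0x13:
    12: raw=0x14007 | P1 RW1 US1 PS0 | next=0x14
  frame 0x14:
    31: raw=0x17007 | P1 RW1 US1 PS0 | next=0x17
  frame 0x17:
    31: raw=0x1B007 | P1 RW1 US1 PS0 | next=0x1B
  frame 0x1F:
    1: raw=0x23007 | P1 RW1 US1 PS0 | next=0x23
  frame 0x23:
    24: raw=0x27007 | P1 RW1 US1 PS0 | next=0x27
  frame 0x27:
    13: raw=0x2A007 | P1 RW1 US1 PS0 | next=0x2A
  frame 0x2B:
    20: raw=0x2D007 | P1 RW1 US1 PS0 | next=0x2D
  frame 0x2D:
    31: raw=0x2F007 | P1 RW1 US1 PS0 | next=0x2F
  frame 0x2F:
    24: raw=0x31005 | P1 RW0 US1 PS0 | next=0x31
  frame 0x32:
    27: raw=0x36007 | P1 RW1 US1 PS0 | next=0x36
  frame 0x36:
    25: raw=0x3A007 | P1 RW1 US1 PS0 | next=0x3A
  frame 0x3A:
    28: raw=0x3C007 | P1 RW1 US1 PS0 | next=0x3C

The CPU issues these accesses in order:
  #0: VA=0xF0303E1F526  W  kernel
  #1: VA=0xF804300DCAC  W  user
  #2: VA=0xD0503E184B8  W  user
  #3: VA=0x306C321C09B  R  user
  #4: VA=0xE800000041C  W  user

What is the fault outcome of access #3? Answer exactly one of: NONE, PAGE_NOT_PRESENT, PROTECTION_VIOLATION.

Walk each access:
#0 VA=0xF0303E1F526 (w,kernel):
  L0 @0x12[30] → 0x13007  P=1,RW=1,US=1,PS=0
  L1 @0x13[12] → 0x14007  P=1,RW=1,US=1,PS=0
  L2 @0x14[31] → 0x17007  P=1,RW=1,US=1,PS=0
  L3 @0x17[31] → 0x1B007  P=1,RW=1,US=1,PS=0
  ✓ 0x1B526  — 4 lookups
#1 VA=0xF804300DCAC (w,user):
  L0 @0x12[31] → 0x1F007  P=1,RW=1,US=1,PS=0
  L1 @0x1F[1] → 0x23007  P=1,RW=1,US=1,PS=0
  L2 @0x23[24] → 0x27007  P=1,RW=1,US=1,PS=0
  L3 @0x27[13] → 0x2A007  P=1,RW=1,US=1,PS=0
  ✓ 0x2ACAC  — 4 lookups
#2 VA=0xD0503E184B8 (w,user):
  L0 @0x12[26] → 0x2B007  P=1,RW=1,US=1,PS=0
  L1 @0x2B[20] → 0x2D007  P=1,RW=1,US=1,PS=0
  L2 @0x2D[31] → 0x2F007  P=1,RW=1,US=1,PS=0
  L3 @0x2F[24] → 0x31005  P=1,RW=0,US=1,PS=0
  ✗ PROTECTION_VIOLATION  [4 reads]
#3 VA=0x306C321C09B (r,user):
  L0 @0x12[6] → 0x32007  P=1,RW=1,US=1,PS=0
  L1 @0x32[27] → 0x36007  P=1,RW=1,US=1,PS=0
  L2 @0x36[25] → 0x3A007  P=1,RW=1,US=1,PS=0
  L3 @0x3A[28] → 0x3C007  P=1,RW=1,US=1,PS=0
  ✓ 0x3C09B  — 4 lookups
#4 VA=0xE800000041C (w,user):
  L0 @0x12[29] → 0x2F000  P=0,RW=0,US=0,PS=0
  ✗ PAGE_NOT_PRESENT  [1 reads]

Access #3 fault: NONE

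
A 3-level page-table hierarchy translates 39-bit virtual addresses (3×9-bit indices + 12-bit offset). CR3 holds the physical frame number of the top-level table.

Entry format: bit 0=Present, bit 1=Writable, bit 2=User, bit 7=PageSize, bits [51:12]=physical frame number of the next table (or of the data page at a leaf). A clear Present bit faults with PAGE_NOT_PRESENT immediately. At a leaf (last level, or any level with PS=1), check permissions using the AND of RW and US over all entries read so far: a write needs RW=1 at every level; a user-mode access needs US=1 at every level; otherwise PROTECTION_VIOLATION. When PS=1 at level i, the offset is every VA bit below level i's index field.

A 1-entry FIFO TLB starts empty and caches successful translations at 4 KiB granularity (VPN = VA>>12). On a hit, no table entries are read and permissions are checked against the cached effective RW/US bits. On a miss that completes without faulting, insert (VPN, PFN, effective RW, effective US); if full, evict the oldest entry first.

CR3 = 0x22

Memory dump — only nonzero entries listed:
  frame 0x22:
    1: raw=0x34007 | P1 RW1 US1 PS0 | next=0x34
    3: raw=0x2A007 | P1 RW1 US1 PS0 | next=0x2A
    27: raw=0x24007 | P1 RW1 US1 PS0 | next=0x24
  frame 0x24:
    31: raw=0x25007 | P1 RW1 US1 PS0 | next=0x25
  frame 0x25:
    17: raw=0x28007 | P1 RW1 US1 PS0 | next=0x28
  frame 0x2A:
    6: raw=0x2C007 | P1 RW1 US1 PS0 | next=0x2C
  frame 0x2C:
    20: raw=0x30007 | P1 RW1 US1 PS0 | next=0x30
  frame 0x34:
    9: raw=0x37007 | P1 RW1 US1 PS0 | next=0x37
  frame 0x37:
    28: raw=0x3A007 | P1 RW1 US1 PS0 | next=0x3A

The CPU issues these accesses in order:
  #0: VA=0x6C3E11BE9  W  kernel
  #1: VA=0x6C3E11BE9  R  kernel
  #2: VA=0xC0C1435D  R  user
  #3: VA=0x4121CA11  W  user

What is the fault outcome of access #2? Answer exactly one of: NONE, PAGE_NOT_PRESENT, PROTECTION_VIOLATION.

Walk each access:
#0 VA=0x6C3E11BE9 (w,kernel):
  L0 @0x22[27] → 0x24007  P=1,RW=1,US=1,PS=0
  L1 @0x24[31] → 0x25007  P=1,RW=1,US=1,PS=0
  L2 @0x25[17] → 0x28007  P=1,RW=1,US=1,PS=0
  → PA=0x28BE9  (3 entries read)
#1 VA=0x6C3E11BE9 (r,kernel):
  TLB hit vpn=0x6C3E11 → PA=0x28BE9
#2 VA=0xC0C1435D (r,user):
  L0 @0x22[3] → 0x2A007  P=1,RW=1,US=1,PS=0
  L1 @0x2A[6] → 0x2C007  P=1,RW=1,US=1,PS=0
  L2 @0x2C[20] → 0x30007  P=1,RW=1,US=1,PS=0
  → PA=0x3035D  (3 entries read)
#3 VA=0x4121CA11 (w,user):
  L0 @0x22[1] → 0x34007  P=1,RW=1,US=1,PS=0
  L1 @0x34[9] → 0x37007  P=1,RW=1,US=1,PS=0
  L2 @0x37[28] → 0x3A007  P=1,RW=1,US=1,PS=0
  → PA=0x3AA11  (3 entries read)

Access #2 fault: NONE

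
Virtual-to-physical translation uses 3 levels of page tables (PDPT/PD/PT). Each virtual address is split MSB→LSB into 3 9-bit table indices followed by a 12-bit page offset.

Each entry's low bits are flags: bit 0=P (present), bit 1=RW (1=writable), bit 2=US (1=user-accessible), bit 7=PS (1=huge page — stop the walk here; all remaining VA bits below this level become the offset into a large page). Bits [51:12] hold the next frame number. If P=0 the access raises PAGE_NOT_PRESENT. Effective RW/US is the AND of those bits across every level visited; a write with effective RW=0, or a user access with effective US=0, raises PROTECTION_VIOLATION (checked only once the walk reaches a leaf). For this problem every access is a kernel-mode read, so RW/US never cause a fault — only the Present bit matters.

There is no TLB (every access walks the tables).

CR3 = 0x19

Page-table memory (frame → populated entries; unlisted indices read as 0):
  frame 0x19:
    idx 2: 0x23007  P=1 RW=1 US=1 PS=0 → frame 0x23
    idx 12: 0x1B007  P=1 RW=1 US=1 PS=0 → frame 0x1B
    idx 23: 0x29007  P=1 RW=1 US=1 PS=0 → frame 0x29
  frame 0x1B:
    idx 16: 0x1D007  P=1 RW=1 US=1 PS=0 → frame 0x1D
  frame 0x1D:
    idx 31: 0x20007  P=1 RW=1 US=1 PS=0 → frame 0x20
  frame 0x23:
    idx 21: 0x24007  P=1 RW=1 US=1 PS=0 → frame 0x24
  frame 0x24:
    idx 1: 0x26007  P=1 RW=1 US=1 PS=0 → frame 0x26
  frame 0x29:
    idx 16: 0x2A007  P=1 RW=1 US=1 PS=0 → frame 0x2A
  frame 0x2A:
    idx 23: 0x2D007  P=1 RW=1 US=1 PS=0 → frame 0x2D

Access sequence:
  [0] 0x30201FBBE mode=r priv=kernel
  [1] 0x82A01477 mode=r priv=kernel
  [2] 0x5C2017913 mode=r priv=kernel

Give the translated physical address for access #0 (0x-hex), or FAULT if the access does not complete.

Trace:
#0 VA=0x30201FBBE (r,kernel):
  [0] read 0x19 idx=12: raw=0x1B007 flags P=1 W=1 U=1 S=0
  [1] read 0x1B idx=16: raw=0x1D007 flags P=1 W=1 U=1 S=0
  [2] read 0x1D idx=31: raw=0x20007 flags P=1 W=1 U=1 S=0
  ✓ 0x20BBE  — 3 lookups
#1 VA=0x82A01477 (r,kernel):
  [0] read 0x19 idx=2: raw=0x23007 flags P=1 W=1 U=1 S=0
  [1] read 0x23 idx=21: raw=0x24007 flags P=1 W=1 U=1 S=0
  [2] read 0x24 idx=1: raw=0x26007 flags P=1 W=1 U=1 S=0
  ✓ 0x26477  — 3 lookups
#2 VA=0x5C2017913 (r,kernel):
  [0] read 0x19 idx=23: raw=0x29007 flags P=1 W=1 U=1 S=0
  [1] read 0x29 idx=16: raw=0x2A007 flags P=1 W=1 U=1 S=0
  [2] read 0x2A idx=23: raw=0x2D007 flags P=1 W=1 U=1 S=0
  ✓ 0x2D913  — 3 lookups

Access #0 PA: 0x20BBE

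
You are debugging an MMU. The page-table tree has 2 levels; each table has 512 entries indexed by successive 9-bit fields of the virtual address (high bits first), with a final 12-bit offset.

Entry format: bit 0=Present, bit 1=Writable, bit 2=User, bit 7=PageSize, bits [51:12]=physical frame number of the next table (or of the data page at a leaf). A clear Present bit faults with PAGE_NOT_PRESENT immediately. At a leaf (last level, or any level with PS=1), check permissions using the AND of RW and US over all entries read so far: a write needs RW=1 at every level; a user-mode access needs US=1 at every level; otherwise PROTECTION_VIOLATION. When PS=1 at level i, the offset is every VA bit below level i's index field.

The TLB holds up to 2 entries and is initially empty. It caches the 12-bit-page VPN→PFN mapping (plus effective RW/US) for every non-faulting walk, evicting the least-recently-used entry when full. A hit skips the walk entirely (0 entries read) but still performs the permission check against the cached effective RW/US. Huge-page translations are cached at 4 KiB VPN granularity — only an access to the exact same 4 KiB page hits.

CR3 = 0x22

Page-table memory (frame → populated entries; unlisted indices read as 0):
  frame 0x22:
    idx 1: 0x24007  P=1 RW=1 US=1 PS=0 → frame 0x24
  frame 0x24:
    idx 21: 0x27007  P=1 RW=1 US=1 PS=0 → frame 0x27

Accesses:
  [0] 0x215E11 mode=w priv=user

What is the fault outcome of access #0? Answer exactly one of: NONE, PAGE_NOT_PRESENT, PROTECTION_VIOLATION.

Per-access translation:
#0 VA=0x215E11 (w,user):
  L0 @0x22[1] → 0x24007  P=1,RW=1,US=1,PS=0
  L1 @0x24[21] → 0x27007  P=1,RW=1,US=1,PS=0
  ✓ 0x27E11  — 2 lookups

Access #0 fault: NONE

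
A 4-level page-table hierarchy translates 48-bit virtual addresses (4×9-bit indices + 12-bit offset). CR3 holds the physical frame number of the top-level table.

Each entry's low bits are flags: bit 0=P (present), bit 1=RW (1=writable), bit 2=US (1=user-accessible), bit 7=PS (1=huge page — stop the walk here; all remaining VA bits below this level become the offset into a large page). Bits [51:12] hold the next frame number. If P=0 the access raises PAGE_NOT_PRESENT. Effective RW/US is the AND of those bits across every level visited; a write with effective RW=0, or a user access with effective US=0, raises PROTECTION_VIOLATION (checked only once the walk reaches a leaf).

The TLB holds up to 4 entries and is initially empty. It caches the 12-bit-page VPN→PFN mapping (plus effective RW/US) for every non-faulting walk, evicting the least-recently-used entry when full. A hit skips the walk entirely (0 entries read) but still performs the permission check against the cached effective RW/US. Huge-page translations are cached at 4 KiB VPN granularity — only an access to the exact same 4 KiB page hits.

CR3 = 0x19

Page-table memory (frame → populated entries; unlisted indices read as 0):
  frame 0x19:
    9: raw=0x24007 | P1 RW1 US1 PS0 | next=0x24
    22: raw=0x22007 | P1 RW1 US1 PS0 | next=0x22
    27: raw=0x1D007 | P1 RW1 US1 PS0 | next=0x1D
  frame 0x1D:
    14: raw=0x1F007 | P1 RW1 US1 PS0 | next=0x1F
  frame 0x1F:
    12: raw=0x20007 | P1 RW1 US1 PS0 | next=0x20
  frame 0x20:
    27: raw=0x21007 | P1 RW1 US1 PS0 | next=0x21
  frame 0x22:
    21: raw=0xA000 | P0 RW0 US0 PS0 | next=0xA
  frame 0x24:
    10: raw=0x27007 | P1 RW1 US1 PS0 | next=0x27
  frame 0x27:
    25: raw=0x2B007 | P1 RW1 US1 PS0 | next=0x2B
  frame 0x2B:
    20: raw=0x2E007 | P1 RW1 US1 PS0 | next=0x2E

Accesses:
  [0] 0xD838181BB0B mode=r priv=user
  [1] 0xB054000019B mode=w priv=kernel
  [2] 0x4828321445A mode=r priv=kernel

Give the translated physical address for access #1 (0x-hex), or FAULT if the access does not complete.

Walk each access:
#0 VA=0xD838181BB0B (r,user):
  L0: frame=0x19 idx=27 entry=0x1D007 [P=1 RW=1 US=1 PS=0]
  L1: frame=0x1D idx=14 entry=0x1F007 [P=1 RW=1 US=1 PS=0]
  L2: frame=0x1F idx=12 entry=0x20007 [P=1 RW=1 US=1 PS=0]
  L3: frame=0x20 idx=27 entry=0x21007 [P=1 RW=1 US=1 PS=0]
  ⇒ phys 0x21B0B  [4 reads]
#1 VA=0xB054000019B (w,kernel):
  L0: frame=0x19 idx=22 entry=0x22007 [P=1 RW=1 US=1 PS=0]
  L1: frame=0x22 idx=21 entry=0xA000 [P=0 RW=0 US=0 PS=0]
  ✗ PAGE_NOT_PRESENT  [2 reads]
#2 VA=0x4828321445A (r,kernel):
  L0: frame=0x19 idx=9 entry=0x24007 [P=1 RW=1 US=1 PS=0]
  L1: frame=0x24 idx=10 entry=0x27007 [P=1 RW=1 US=1 PS=0]
  L2: frame=0x27 idx=25 entry=0x2B007 [P=1 RW=1 US=1 PS=0]
  L3: frame=0x2B idx=20 entry=0x2E007 [P=1 RW=1 US=1 PS=0]
  ⇒ phys 0x2E45A  [4 reads]

Access #1 PA: FAULT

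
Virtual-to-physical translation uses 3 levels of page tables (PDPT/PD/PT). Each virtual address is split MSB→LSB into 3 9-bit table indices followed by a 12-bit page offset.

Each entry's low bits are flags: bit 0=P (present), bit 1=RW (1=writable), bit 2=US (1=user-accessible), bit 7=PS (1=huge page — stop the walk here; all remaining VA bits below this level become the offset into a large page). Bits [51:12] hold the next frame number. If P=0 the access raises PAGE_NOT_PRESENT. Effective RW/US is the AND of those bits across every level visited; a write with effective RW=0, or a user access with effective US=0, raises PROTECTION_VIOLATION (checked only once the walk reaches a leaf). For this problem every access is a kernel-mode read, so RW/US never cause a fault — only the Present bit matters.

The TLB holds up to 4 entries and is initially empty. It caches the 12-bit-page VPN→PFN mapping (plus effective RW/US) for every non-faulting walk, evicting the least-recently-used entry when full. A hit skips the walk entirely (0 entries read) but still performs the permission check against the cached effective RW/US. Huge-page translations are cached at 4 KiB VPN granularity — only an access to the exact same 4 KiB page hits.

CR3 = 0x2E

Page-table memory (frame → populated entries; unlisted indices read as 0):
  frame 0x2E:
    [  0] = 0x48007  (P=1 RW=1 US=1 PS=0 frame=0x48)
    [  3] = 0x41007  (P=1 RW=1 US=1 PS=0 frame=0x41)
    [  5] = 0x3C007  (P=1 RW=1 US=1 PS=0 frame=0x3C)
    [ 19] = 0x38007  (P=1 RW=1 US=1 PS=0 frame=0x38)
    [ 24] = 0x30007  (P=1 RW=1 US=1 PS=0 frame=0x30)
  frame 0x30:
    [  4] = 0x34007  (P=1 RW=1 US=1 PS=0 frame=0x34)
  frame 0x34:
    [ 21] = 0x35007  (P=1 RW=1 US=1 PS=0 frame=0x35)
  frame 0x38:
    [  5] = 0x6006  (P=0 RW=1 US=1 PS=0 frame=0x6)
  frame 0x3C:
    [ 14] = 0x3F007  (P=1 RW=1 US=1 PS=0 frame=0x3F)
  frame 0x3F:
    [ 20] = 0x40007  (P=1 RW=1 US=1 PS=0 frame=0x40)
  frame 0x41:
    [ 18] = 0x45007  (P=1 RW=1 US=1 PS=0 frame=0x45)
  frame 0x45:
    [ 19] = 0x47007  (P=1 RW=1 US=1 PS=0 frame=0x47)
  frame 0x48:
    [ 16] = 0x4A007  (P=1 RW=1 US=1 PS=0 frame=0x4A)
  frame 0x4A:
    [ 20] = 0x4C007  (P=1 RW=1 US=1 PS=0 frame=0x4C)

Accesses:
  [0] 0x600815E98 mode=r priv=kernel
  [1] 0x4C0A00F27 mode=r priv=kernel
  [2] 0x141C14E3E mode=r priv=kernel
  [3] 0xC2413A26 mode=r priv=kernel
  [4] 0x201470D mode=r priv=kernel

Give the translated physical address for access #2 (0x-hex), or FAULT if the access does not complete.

Trace:
#0 VA=0x600815E98 (r,kernel):
  L0: frame=0x2E idx=24 entry=0x30007 [P=1 RW=1 US=1 PS=0]
  L1: frame=0x30 idx=4 entry=0x34007 [P=1 RW=1 US=1 PS=0]
  L2: frame=0x34 idx=21 entry=0x35007 [P=1 RW=1 US=1 PS=0]
  ✓ 0x35E98  — 3 lookups
#1 VA=0x4C0A00F27 (r,kernel):
  L0: frame=0x2E idx=19 entry=0x38007 [P=1 RW=1 US=1 PS=0]
  L1: frame=0x38 idx=5 entry=0x6006 [P=0 RW=1 US=1 PS=0]
  ⇒ fault: PAGE_NOT_PRESENT  — 2 lookups
#2 VA=0x141C14E3E (r,kernel):
  L0: frame=0x2E idx=5 entry=0x3C007 [P=1 RW=1 US=1 PS=0]
  L1: frame=0x3C idx=14 entry=0x3F007 [P=1 RW=1 US=1 PS=0]
  L2: frame=0x3F idx=20 entry=0x40007 [P=1 RW=1 US=1 PS=0]
  ✓ 0x40E3E  — 3 lookups
#3 VA=0xC2413A26 (r,kernel):
  L0: frame=0x2E idx=3 entry=0x41007 [P=1 RW=1 US=1 PS=0]
  L1: frame=0x41 idx=18 entry=0x45007 [P=1 RW=1 US=1 PS=0]
  L2: frame=0x45 idx=19 entry=0x47007 [P=1 RW=1 US=1 PS=0]
  ✓ 0x47A26  — 3 lookups
#4 VA=0x201470D (r,kernel):
  L0: frame=0x2E idx=0 entry=0x48007 [P=1 RW=1 US=1 PS=0]
  L1: frame=0x48 idx=16 entry=0x4A007 [P=1 RW=1 US=1 PS=0]
  L2: frame=0x4A idx=20 entry=0x4C007 [P=1 RW=1 US=1 PS=0]
  ✓ 0x4C70D  — 3 lookups

Access #2 PA: 0x40E3E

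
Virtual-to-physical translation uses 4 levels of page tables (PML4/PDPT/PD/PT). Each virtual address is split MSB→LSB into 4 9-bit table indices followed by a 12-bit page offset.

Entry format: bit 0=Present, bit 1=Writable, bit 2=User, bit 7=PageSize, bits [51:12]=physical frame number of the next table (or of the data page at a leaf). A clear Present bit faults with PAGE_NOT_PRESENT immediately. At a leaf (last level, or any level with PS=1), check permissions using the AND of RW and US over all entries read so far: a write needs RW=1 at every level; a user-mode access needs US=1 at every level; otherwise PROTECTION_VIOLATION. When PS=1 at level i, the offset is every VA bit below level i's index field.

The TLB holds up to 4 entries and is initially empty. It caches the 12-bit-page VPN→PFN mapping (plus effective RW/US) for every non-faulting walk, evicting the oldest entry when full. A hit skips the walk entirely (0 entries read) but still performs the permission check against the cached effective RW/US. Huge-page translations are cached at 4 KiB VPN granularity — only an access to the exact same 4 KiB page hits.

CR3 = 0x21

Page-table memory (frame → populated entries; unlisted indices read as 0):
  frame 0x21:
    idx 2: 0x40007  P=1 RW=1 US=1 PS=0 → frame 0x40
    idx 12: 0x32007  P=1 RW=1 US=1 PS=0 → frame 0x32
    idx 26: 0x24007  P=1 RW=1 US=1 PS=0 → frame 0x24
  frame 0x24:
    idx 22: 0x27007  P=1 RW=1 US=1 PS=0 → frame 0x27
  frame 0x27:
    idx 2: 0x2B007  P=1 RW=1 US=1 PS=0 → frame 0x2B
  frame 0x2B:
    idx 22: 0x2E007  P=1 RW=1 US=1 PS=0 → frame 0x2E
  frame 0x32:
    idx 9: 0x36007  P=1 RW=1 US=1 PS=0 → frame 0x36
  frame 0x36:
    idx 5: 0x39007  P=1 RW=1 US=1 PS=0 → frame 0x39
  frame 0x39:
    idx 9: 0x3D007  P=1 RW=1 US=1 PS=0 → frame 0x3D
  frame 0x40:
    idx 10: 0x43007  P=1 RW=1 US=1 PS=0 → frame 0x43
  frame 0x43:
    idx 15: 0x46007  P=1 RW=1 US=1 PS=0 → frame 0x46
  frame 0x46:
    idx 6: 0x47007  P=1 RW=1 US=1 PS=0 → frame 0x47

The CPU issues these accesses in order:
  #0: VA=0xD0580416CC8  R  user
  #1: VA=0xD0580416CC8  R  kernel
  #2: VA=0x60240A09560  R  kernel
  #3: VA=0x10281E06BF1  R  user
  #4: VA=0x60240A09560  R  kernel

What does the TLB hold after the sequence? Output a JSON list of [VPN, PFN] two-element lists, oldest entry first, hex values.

Trace:
#0 VA=0xD0580416CC8 (r,user):
  [0] read 0x21 idx=26: raw=0x24007 flags P=1 W=1 U=1 S=0
  [1] read 0x24 idx=22: raw=0x27007 flags P=1 W=1 U=1 S=0
  [2] read 0x27 idx=2: raw=0x2B007 flags P=1 W=1 U=1 S=0
  [3] read 0x2B idx=22: raw=0x2E007 flags P=1 W=1 U=1 S=0
  ✓ 0x2ECC8  — 4 lookups
#1 VA=0xD0580416CC8 (r,kernel):
  TLB hit vpn=0xD0580416 → PA=0x2ECC8
#2 VA=0x60240A09560 (r,kernel):
  [0] read 0x21 idx=12: raw=0x32007 flags P=1 W=1 U=1 S=0
  [1] read 0x32 idx=9: raw=0x36007 flags P=1 W=1 U=1 S=0
  [2] read 0x36 idx=5: raw=0x39007 flags P=1 W=1 U=1 S=0
  [3] read 0x39 idx=9: raw=0x3D007 flags P=1 W=1 U=1 S=0
  ✓ 0x3D560  — 4 lookups
#3 VA=0x10281E06BF1 (r,user):
  [0] read 0x21 idx=2: raw=0x40007 flags P=1 W=1 U=1 S=0
  [1] read 0x40 idx=10: raw=0x43007 flags P=1 W=1 U=1 S=0
  [2] read 0x43 idx=15: raw=0x46007 flags P=1 W=1 U=1 S=0
  [3] read 0x46 idx=6: raw=0x47007 flags P=1 W=1 U=1 S=0
  ✓ 0x47BF1  — 4 lookups
#4 VA=0x60240A09560 (r,kernel):
  TLB hit vpn=0x60240A09 → PA=0x3D560

TLB: [["0xD0580416", "0x2E"], ["0x60240A09", "0x3D"], ["0x10281E06", "0x47"]]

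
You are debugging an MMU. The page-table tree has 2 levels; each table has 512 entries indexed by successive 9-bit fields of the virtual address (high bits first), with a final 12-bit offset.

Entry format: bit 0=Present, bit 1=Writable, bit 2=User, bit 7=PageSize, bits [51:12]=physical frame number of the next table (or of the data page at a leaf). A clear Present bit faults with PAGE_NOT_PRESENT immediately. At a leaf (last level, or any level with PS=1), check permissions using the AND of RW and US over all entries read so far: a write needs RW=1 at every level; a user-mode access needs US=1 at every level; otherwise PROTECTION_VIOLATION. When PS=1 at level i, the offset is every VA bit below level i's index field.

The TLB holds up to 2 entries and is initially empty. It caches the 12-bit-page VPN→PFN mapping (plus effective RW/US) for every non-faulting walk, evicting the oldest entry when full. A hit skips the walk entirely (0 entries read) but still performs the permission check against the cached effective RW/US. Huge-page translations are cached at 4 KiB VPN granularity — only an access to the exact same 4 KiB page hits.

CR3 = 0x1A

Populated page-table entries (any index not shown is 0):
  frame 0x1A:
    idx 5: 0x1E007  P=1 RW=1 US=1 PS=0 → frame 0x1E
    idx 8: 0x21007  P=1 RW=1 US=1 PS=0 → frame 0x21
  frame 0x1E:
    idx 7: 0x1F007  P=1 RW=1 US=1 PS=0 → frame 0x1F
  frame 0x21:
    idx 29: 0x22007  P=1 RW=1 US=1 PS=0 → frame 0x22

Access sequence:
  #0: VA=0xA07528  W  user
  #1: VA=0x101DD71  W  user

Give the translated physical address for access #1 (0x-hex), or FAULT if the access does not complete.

Walk each access:
#0 VA=0xA07528 (w,user):
  [0] read 0x1A idx=5: raw=0x1E007 flags P=1 W=1 U=1 S=0
  [1] read 0x1E idx=7: raw=0x1F007 flags P=1 W=1 U=1 S=0
  ⇒ phys 0x1F528  [2 reads]
#1 VA=0x101DD71 (w,user):
  [0] read 0x1A idx=8: raw=0x21007 flags P=1 W=1 U=1 S=0
  [1] read 0x21 idx=29: raw=0x22007 flags P=1 W=1 U=1 S=0
  ⇒ phys 0x22D71  [2 reads]

Access #1 PA: 0x22D71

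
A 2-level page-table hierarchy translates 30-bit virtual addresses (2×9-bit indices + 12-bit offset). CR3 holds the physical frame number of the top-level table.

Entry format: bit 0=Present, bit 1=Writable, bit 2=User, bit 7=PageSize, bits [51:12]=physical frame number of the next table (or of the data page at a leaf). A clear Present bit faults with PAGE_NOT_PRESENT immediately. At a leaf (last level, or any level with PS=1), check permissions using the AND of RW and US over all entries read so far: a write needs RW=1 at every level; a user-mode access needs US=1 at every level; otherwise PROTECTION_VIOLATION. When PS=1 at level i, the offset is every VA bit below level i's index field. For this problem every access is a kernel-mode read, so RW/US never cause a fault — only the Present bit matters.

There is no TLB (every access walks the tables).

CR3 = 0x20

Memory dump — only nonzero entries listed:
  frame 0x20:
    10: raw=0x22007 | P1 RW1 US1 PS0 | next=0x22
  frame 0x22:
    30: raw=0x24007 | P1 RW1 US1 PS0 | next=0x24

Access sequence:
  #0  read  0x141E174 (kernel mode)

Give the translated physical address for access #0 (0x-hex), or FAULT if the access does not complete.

Walk each access:
#0 VA=0x141E174 (r,kernel):
  [0] read 0x20 idx=10: raw=0x22007 flags P=1 W=1 U=1 S=0
  [1] read 0x22 idx=30: raw=0x24007 flags P=1 W=1 U=1 S=0
  ✓ 0x24174  — 2 lookups

Access #0 PA: 0x24174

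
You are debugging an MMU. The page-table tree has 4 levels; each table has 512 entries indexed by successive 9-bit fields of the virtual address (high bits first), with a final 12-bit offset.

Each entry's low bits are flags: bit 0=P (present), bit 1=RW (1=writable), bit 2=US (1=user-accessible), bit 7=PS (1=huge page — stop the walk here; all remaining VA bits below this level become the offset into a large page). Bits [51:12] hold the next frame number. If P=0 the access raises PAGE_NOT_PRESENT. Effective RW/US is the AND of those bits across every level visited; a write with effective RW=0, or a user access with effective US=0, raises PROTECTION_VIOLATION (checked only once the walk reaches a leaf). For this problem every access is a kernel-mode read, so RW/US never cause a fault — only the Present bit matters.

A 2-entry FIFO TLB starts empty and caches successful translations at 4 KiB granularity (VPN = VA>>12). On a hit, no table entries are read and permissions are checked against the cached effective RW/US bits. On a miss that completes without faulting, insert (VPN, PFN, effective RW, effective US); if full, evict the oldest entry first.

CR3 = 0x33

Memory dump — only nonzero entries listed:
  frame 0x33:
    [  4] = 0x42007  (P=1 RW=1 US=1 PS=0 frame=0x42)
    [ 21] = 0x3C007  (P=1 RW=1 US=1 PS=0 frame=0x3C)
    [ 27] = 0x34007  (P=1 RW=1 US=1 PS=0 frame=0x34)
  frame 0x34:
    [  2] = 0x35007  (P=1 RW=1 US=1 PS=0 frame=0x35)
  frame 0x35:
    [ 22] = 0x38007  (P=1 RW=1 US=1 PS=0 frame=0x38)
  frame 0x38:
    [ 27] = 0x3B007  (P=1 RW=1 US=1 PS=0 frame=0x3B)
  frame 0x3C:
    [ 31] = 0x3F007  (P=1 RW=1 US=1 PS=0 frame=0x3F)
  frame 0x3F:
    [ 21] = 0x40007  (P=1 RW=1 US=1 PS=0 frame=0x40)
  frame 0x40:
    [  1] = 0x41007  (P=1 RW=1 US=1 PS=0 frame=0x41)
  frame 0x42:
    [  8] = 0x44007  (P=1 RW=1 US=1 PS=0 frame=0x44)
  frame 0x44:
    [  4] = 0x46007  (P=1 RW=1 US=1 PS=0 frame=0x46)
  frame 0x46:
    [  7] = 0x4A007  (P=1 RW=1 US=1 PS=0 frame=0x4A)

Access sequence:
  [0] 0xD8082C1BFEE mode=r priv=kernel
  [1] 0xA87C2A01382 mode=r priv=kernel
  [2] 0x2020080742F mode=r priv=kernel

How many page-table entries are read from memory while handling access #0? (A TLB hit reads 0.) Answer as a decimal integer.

Per-access translation:
#0 VA=0xD8082C1BFEE (r,kernel):
  lvl0: tbl 0x33, slot 27 ⇒ 0x34007 (P1/RW1/US1/PS0)
  lvl1: tbl 0x34, slot 2 ⇒ 0x35007 (P1/RW1/US1/PS0)
  lvl2: tbl 0x35, slot 22 ⇒ 0x38007 (P1/RW1/US1/PS0)
  lvl3: tbl 0x38, slot 27 ⇒ 0x3B007 (P1/RW1/US1/PS0)
  ✓ 0x3BFEE  — 4 lookups
#1 VA=0xA87C2A01382 (r,kernel):
  lvl0: tbl 0x33, slot 21 ⇒ 0x3C007 (P1/RW1/US1/PS0)
  lvl1: tbl 0x3C, slot 31 ⇒ 0x3F007 (P1/RW1/US1/PS0)
  lvl2: tbl 0x3F, slot 21 ⇒ 0x40007 (P1/RW1/US1/PS0)
  lvl3: tbl 0x40, slot 1 ⇒ 0x41007 (P1/RW1/US1/PS0)
  ✓ 0x41382  — 4 lookups
#2 VA=0x2020080742F (r,kernel):
  lvl0: tbl 0x33, slot 4 ⇒ 0x42007 (P1/RW1/US1/PS0)
  lvl1: tbl 0x42, slot 8 ⇒ 0x44007 (P1/RW1/US1/PS0)
  lvl2: tbl 0x44, slot 4 ⇒ 0x46007 (P1/RW1/US1/PS0)
  lvl3: tbl 0x46, slot 7 ⇒ 0x4A007 (P1/RW1/US1/PS0)
  ✓ 0x4A42F  — 4 lookups

Entries read for #0: 4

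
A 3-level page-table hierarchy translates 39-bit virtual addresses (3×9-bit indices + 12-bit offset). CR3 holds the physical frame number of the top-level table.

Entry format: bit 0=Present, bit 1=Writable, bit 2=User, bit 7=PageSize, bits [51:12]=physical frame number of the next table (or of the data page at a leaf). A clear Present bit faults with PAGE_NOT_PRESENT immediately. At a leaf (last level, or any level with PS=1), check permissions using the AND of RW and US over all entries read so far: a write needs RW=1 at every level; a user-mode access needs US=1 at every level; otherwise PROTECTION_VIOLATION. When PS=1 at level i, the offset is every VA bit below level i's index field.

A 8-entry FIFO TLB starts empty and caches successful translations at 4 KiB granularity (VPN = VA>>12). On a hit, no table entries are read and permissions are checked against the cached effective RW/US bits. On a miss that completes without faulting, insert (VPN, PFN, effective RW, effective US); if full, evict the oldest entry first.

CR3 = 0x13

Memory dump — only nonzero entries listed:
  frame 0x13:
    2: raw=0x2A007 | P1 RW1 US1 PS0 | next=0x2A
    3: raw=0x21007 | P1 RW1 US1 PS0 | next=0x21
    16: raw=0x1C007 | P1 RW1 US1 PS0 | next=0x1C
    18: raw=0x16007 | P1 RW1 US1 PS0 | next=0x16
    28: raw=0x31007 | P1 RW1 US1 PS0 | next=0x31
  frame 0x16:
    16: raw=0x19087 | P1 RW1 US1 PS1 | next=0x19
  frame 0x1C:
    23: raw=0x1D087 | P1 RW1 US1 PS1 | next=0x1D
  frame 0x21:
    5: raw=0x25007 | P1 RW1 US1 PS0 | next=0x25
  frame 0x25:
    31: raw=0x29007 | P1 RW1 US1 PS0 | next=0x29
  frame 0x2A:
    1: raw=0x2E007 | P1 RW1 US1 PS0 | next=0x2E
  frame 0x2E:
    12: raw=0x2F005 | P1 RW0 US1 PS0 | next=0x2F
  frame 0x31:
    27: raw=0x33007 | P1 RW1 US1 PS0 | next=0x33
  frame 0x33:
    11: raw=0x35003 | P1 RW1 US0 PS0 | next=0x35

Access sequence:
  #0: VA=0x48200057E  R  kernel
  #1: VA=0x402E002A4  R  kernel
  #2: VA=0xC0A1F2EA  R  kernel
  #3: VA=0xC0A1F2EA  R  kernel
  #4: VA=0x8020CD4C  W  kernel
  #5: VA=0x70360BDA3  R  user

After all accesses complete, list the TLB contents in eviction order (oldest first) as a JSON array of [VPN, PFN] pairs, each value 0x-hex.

Walk each access:
#0 VA=0x48200057E (r,kernel):
  [0] read 0x13 idx=18: raw=0x16007 flags P=1 W=1 U=1 S=0
  [1] read 0x16 idx=16: raw=0x19087 flags P=1 W=1 U=1 S=1
  → PA=0x1957E (huge @L1)  (2 entries read)
#1 VA=0x402E002A4 (r,kernel):
  [0] read 0x13 idx=16: raw=0x1C007 flags P=1 W=1 U=1 S=0
  [1] read 0x1C idx=23: raw=0x1D087 flags P=1 W=1 U=1 S=1
  → PA=0x1D2A4 (huge @L1)  (2 entries read)
#2 VA=0xC0A1F2EA (r,kernel):
  [0] read 0x13 idx=3: raw=0x21007 flags P=1 W=1 U=1 S=0
  [1] read 0x21 idx=5: raw=0x25007 flags P=1 W=1 U=1 S=0
  [2] read 0x25 idx=31: raw=0x29007 flags P=1 W=1 U=1 S=0
  → PA=0x292EA  (3 entries read)
#3 VA=0xC0A1F2EA (r,kernel):
  TLB hit vpn=0xC0A1F → PA=0x292EA
#4 VA=0x8020CD4C (w,kernel):
  [0] read 0x13 idx=2: raw=0x2A007 flags P=1 W=1 U=1 S=0
  [1] read 0x2A idx=1: raw=0x2E007 flags P=1 W=1 U=1 S=0
  [2] read 0x2E idx=12: raw=0x2F005 flags P=1 W=0 U=1 S=0
  ⇒ fault: PROTECTION_VIOLATION  — 3 lookups
#5 VA=0x70360BDA3 (r,user):
  [0] read 0x13 idx=28: raw=0x31007 flags P=1 W=1 U=1 S=0
  [1] read 0x31 idx=27: raw=0x33007 flags P=1 W=1 U=1 S=0
  [2] read 0x33 idx=11: raw=0x35003 flags P=1 W=1 U=0 S=0
  ⇒ fault: PROTECTION_VIOLATION  — 3 lookups

TLB: [["0x482000", "0x19"], ["0x402E00", "0x1D"], ["0xC0A1F", "0x29"]]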